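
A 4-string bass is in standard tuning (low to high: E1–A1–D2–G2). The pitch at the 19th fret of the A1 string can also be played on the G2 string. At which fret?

9

Fret 19 on A1 is MIDI 33 + 19 = 52 (E3). On the G2 string (open MIDI 43), that pitch is 52 − 43 = fret 9.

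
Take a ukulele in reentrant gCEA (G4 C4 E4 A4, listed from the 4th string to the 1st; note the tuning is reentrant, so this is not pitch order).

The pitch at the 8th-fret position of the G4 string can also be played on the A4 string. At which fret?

Fret 8 on G4 is MIDI 67 + 8 = 75 (D♯5). On the A4 string (open MIDI 69), that pitch is 75 − 69 = fret 6.

6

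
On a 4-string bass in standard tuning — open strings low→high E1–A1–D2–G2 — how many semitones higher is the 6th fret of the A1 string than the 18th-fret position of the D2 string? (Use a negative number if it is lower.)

-17 semitones

A1 at fret 6 → D♯2 (MIDI 39); D2 at fret 18 → G♯3 (MIDI 56).
39 − 56 = -17, so the two pitches are 17 semitones apart.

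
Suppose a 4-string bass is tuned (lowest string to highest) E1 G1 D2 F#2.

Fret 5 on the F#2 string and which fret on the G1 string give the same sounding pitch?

16

Fret 5 on F#2 is MIDI 42 + 5 = 47 (B2). On the G1 string (open MIDI 31), that pitch is 47 − 31 = fret 16.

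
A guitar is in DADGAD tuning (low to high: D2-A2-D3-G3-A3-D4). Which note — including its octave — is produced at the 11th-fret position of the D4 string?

C#5

D4 is MIDI 62. Adding 11 gives 73, which is C#5.
(Equivalently spelled Db5.)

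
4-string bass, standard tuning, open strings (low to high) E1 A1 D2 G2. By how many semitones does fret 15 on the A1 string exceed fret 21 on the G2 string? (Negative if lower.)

-16 semitones

A1 at fret 15 → C3 (MIDI 48); G2 at fret 21 → E4 (MIDI 64).
48 − 64 = -16, so the two pitches are 16 semitones apart.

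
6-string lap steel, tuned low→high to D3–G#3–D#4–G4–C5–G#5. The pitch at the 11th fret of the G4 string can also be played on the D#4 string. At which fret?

G4 at fret 11 is G4 + 11 semitones = F#5.
The open D#4 string is 4 semitones below the open G4, so the same pitch on the D#4 string lies at fret 11 + 4 = 15.

15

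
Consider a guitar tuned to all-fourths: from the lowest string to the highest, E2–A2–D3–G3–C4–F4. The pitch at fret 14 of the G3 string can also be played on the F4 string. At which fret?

4

G3 at fret 14 is G3 + 14 semitones = A4.
The open F4 string is 10 semitones above the open G3, so the same pitch on the F4 string lies at fret 14 − 10 = 4.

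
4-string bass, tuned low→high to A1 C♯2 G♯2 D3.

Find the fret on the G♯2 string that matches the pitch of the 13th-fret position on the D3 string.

19

D3 at fret 13 is D3 + 13 semitones = D♯4.
The open G♯2 string is 6 semitones below the open D3, so the same pitch on the G♯2 string lies at fret 13 + 6 = 19.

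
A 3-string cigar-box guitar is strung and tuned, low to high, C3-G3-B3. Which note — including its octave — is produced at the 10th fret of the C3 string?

The open C3 string plus 10 semitones: C–Db–D–Eb–…–Ab–A–Bb.
No B→C boundary is crossed, so the octave stays at 3.
(Equivalently spelled A#3.)

Bb3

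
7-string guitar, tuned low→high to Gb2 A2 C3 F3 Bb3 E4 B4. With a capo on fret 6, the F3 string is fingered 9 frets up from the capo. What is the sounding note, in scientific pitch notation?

The capo raises the open F3 by 6 semitones to B3; fretting 9 more gives F3 + 6 + 9 = F3 + 15 semitones = Ab4.

Ab4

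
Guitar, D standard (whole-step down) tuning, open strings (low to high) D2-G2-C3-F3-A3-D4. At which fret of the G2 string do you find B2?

B2 is 4 semitones above the open G2 (G–G#–A–A#–B), so it sits at fret 4.

4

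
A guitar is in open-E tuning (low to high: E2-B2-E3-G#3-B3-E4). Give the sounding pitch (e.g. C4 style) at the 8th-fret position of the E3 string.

C4

The open E3 string plus 8 semitones: E–F–F#–G–G#–A–A#–B–C.
The walk passes from B into C once, so the octave number goes from 3 to 4.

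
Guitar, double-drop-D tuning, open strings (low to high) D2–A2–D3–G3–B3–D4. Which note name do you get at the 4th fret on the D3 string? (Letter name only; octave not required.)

F♯

D3 is MIDI 50. Adding 4 gives 54; 54 mod 12 = 6, i.e. F♯.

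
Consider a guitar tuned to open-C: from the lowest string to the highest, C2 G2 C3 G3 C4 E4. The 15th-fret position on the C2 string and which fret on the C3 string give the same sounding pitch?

3

Fret 15 on C2 is MIDI 36 + 15 = 51 (D♯3). On the C3 string (open MIDI 48), that pitch is 51 − 48 = fret 3.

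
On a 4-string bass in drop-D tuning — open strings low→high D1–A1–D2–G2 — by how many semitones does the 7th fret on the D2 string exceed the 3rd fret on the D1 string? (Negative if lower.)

D2 at fret 7 → A2 (MIDI 45); D1 at fret 3 → F1 (MIDI 29).
45 − 29 = 16, so the two pitches are 16 semitones apart.

16 semitones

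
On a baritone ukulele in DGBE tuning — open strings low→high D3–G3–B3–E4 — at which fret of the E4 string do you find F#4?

F#4 is 2 semitones above the open E4 (E–F–F#), so it sits at fret 2.

2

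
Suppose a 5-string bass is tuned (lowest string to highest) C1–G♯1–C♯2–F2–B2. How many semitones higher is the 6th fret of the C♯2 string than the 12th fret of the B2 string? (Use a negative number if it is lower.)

C♯2 at fret 6 → G2 (MIDI 43); B2 at fret 12 → B3 (MIDI 59).
43 − 59 = -16, so the two pitches are 16 semitones apart.

-16 semitones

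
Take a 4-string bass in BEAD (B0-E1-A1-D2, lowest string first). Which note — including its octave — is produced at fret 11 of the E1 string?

The open E1 string plus 11 semitones: E–F–F#–G–…–C#–D–D#.
The walk passes from B into C once, so the octave number goes from 1 to 2.
(Equivalently spelled Eb2.)

D#2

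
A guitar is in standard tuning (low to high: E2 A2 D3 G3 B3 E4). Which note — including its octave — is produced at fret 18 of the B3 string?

F5

B3 is MIDI 59. Adding 18 gives 77, which is F5.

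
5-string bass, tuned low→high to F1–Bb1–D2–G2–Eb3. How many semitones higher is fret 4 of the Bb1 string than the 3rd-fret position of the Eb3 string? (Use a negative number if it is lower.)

-16 semitones

Bb1 at fret 4 → D2 (MIDI 38); Eb3 at fret 3 → Gb3 (MIDI 54).
38 − 54 = -16, so the two pitches are 16 semitones apart.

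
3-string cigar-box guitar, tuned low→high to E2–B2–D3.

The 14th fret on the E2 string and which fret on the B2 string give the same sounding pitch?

Fret 14 on E2 is MIDI 40 + 14 = 54 (Gb3). On the B2 string (open MIDI 47), that pitch is 54 − 47 = fret 7.

7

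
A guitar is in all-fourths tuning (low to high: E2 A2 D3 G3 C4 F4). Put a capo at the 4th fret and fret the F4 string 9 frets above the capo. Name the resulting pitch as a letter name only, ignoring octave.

The capo raises the open F4 by 4 semitones to A4; fretting 9 more gives F4 + 4 + 9 = F4 + 13 semitones, landing on F#.
(Also written Gb.)

F#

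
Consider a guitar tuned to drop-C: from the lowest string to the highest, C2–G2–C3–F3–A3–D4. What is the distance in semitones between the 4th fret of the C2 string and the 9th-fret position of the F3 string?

C2 at fret 4 → E2 (MIDI 40); F3 at fret 9 → D4 (MIDI 62).
40 − 62 = -22, so the two pitches are 22 semitones apart, with D4 the higher.

22 semitones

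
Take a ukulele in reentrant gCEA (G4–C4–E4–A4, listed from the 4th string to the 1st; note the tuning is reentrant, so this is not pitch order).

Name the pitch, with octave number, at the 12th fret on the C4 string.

Each fret is one semitone, so C4 + 12 = C5.

C5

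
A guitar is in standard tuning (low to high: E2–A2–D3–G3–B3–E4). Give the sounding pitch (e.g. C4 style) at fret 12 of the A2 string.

A3

Each fret is one semitone, so A2 + 12 = A3.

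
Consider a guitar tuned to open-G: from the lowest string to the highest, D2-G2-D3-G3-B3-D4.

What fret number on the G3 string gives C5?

C5 is 17 semitones above the open G3 (G–G#–A–A#–…–A#–B–C), so it sits at fret 17.

17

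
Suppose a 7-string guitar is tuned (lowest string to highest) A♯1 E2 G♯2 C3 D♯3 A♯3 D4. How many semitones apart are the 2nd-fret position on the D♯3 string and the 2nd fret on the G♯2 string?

7 semitones

D♯3 at fret 2 → F3 (MIDI 53); G♯2 at fret 2 → A♯2 (MIDI 46).
53 − 46 = 7, so the two pitches are 7 semitones apart, with F3 the higher.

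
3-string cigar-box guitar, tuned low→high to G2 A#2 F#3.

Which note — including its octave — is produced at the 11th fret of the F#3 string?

F4

Each fret is one semitone, so F#3 + 11 = F4.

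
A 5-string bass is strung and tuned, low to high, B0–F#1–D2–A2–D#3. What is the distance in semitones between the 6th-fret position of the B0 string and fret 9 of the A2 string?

25 semitones

B0 at fret 6 → F1 (MIDI 29); A2 at fret 9 → F#3 (MIDI 54).
29 − 54 = -25, so the two pitches are 25 semitones apart, with F#3 the higher.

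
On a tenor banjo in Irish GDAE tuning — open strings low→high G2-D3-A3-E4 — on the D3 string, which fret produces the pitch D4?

D4 is 12 semitones above the open D3 (D–D#–E–F–…–C–C#–D), so it sits at fret 12.

12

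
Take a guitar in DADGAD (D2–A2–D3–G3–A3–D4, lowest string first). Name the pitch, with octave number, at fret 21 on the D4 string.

B5

Each fret is one semitone, so D4 + 21 = B5.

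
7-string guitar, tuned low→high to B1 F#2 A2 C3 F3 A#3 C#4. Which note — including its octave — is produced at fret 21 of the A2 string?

F#4

Each fret is one semitone, so A2 + 21 = F#4.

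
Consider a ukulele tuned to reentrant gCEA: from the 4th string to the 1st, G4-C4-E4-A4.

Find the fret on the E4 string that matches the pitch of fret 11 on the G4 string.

14

G4 at fret 11 is G4 + 11 semitones = F♯5.
The open E4 string is 3 semitones below the open G4, so the same pitch on the E4 string lies at fret 11 + 3 = 14.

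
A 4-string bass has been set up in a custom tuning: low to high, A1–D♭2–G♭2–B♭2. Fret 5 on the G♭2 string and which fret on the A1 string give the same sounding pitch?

G♭2 at fret 5 is G♭2 + 5 semitones = B2.
The open A1 string is 9 semitones below the open G♭2, so the same pitch on the A1 string lies at fret 5 + 9 = 14.

14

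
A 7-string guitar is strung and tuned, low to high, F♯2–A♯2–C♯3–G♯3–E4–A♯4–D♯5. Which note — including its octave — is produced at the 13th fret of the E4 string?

F5

The open E4 string plus 13 semitones: E–F–F#–G–…–D#–E–F.
The walk passes from B into C once, so the octave number goes from 4 to 5.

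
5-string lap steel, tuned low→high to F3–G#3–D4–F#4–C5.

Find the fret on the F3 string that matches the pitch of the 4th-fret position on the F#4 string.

17

F#4 at fret 4 is F#4 + 4 semitones = A#4.
The open F3 string is 13 semitones below the open F#4, so the same pitch on the F3 string lies at fret 4 + 13 = 17.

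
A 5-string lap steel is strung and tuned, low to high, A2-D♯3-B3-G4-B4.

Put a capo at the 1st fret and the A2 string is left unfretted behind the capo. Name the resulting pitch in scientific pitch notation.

A♯2

The capo raises the open A2 by 1 semitone to A♯2; fretting 0 more gives A2 + 1 + 0 = A2 + 1 semitone = A♯2.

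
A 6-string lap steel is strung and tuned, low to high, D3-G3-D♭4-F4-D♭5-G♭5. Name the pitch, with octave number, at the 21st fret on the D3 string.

The open D3 string plus 21 semitones: D–Eb–E–F–…–A–Bb–B.
The walk passes from B into C once, so the octave number goes from 3 to 4.

B4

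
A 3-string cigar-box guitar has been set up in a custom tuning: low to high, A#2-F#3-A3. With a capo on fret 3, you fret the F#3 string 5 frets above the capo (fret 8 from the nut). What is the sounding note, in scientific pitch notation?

D4

The capo raises the open F#3 by 3 semitones to A3; fretting 5 more gives F#3 + 3 + 5 = F#3 + 8 semitones = D4.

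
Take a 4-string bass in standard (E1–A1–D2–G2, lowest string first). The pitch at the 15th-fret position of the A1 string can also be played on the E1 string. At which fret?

20

A1 at fret 15 is A1 + 15 semitones = C3.
The open E1 string is 5 semitones below the open A1, so the same pitch on the E1 string lies at fret 15 + 5 = 20.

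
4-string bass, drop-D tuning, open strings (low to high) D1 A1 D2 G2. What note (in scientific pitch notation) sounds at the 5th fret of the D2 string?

Each fret is one semitone, so D2 + 5 = G2.

G2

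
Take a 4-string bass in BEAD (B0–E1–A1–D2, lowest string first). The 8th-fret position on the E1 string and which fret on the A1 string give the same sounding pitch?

E1 at fret 8 is E1 + 8 semitones = C2.
The open A1 string is 5 semitones above the open E1, so the same pitch on the A1 string lies at fret 8 − 5 = 3.

3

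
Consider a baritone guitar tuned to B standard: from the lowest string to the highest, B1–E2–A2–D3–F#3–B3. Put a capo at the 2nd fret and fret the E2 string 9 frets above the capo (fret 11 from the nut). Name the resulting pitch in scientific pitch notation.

The capo raises the open E2 by 2 semitones to F#2; fretting 9 more gives E2 + 2 + 9 = E2 + 11 semitones = D#3.
(Also written Eb.)

D#3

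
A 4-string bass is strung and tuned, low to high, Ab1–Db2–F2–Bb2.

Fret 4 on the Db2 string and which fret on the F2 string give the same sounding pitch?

Fret 4 on Db2 is MIDI 37 + 4 = 41 (F2). On the F2 string (open MIDI 41), that pitch is 41 − 41 = fret 0.

0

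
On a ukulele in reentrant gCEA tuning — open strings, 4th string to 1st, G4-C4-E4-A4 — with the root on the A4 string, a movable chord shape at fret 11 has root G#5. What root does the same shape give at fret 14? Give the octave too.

B5

Moving from fret 11 to fret 14 shifts the root by 3 semitones.
G#5 up 3 semitones is B5.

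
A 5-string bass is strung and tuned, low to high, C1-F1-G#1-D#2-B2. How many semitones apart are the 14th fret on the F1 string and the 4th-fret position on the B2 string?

8 semitones

F1 at fret 14 → G2 (MIDI 43); B2 at fret 4 → D#3 (MIDI 51).
43 − 51 = -8, so the two pitches are 8 semitones apart, with D#3 the higher.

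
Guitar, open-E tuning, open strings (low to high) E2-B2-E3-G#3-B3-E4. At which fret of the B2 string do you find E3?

5

E3 is 5 semitones above the open B2 (B–C–C#–D–D#–E), so it sits at fret 5.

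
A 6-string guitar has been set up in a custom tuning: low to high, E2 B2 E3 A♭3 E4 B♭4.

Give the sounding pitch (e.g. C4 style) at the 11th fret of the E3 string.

Each fret is one semitone, so E3 + 11 = E♭4.

E♭4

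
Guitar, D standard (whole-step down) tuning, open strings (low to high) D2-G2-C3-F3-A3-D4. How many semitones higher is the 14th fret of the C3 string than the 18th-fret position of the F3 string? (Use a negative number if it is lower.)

-9 semitones

C3 at fret 14 → D4 (MIDI 62); F3 at fret 18 → B4 (MIDI 71).
62 − 71 = -9, so the two pitches are 9 semitones apart.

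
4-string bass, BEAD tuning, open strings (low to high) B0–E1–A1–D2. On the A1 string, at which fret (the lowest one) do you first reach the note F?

8

From A1, count semitones up the chromatic scale until reaching F: A–A#–B–C–C#–D–D#–E–F — 8 steps.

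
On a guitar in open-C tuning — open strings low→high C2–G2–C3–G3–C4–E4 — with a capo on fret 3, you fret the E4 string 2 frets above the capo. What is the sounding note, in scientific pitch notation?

The capo raises the open E4 by 3 semitones to G4; fretting 2 more gives E4 + 3 + 2 = E4 + 5 semitones = A4.

A4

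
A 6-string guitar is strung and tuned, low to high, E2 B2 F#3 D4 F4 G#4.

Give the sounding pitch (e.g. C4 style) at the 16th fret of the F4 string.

The open F4 string plus 16 semitones: F–F#–G–G#–…–G–G#–A.
The walk passes from B into C once, so the octave number goes from 4 to 5.

A5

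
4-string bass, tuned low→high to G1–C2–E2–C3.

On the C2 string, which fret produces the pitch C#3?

C#3 is 13 semitones above the open C2 (C–C#–D–D#–…–B–C–C#), so it sits at fret 13.

13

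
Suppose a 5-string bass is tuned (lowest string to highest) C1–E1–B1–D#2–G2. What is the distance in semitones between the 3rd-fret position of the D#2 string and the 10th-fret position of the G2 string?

11 semitones

D#2 at fret 3 → F#2 (MIDI 42); G2 at fret 10 → F3 (MIDI 53).
42 − 53 = -11, so the two pitches are 11 semitones apart, with F3 the higher.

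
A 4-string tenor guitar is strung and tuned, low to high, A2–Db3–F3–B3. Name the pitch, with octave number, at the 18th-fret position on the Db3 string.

G4

Each fret is one semitone, so Db3 + 18 = G4.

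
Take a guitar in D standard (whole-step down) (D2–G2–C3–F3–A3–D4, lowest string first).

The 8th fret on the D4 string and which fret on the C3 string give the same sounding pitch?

Fret 8 on D4 is MIDI 62 + 8 = 70 (A#4). On the C3 string (open MIDI 48), that pitch is 70 − 48 = fret 22.

22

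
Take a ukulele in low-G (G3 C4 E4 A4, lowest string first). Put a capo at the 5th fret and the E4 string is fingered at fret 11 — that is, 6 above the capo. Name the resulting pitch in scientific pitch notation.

The capo raises the open E4 by 5 semitones to A4; fretting 6 more gives E4 + 5 + 6 = E4 + 11 semitones = D#5.
(Also written Eb.)

D#5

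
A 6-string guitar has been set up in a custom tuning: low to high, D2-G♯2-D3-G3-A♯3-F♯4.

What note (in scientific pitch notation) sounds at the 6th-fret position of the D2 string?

G♯2

Each fret is one semitone, so D2 + 6 = G♯2.
(Equivalently spelled A♭2.)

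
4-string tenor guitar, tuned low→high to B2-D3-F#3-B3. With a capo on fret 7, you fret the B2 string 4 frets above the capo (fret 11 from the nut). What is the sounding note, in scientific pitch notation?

The capo raises the open B2 by 7 semitones to F#3; fretting 4 more gives B2 + 7 + 4 = B2 + 11 semitones = A#3.
(Also written Bb.)

A#3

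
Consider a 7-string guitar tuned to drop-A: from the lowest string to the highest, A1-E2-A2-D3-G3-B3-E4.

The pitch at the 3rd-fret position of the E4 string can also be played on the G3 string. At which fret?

E4 at fret 3 is E4 + 3 semitones = G4.
The open G3 string is 9 semitones below the open E4, so the same pitch on the G3 string lies at fret 3 + 9 = 12.

12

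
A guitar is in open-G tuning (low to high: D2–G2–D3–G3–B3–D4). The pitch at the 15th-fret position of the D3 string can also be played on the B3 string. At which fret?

D3 at fret 15 is D3 + 15 semitones = F4.
The open B3 string is 9 semitones above the open D3, so the same pitch on the B3 string lies at fret 15 − 9 = 6.

6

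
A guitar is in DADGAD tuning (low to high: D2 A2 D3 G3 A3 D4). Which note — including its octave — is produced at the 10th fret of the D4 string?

Each fret is one semitone, so D4 + 10 = C5.

C5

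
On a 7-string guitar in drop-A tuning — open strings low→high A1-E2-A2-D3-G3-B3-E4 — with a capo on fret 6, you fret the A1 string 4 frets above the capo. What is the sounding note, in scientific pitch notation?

The capo raises the open A1 by 6 semitones to D#2; fretting 4 more gives A1 + 6 + 4 = A1 + 10 semitones = G2.

G2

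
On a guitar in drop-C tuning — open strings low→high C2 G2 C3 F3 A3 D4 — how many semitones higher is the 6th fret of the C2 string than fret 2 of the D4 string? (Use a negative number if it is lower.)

C2 at fret 6 → F#2 (MIDI 42); D4 at fret 2 → E4 (MIDI 64).
42 − 64 = -22, so the two pitches are 22 semitones apart.

-22 semitones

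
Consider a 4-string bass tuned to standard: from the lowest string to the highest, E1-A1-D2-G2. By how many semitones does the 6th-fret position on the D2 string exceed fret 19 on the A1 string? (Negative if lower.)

D2 at fret 6 → G♯2 (MIDI 44); A1 at fret 19 → E3 (MIDI 52).
44 − 52 = -8, so the two pitches are 8 semitones apart.

-8 semitones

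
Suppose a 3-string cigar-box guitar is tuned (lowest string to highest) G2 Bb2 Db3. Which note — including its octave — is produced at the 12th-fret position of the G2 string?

G3

The open G2 string plus 12 semitones: G–Ab–A–Bb–…–F–Gb–G.
The walk passes from B into C once, so the octave number goes from 2 to 3.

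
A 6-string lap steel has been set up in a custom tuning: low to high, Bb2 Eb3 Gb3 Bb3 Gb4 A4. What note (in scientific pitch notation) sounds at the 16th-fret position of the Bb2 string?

D4

Each fret is one semitone, so Bb2 + 16 = D4.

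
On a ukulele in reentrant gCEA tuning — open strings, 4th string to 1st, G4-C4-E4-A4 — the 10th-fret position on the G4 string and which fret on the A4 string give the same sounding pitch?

Fret 10 on G4 is MIDI 67 + 10 = 77 (F5). On the A4 string (open MIDI 69), that pitch is 77 − 69 = fret 8.

8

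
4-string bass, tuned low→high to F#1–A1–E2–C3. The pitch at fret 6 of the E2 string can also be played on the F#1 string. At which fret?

E2 at fret 6 is E2 + 6 semitones = A#2.
The open F#1 string is 10 semitones below the open E2, so the same pitch on the F#1 string lies at fret 6 + 10 = 16.

16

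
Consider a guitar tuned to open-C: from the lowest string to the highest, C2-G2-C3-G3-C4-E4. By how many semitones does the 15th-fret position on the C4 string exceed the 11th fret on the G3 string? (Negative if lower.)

9 semitones

C4 at fret 15 → D#5 (MIDI 75); G3 at fret 11 → F#4 (MIDI 66).
75 − 66 = 9, so the two pitches are 9 semitones apart.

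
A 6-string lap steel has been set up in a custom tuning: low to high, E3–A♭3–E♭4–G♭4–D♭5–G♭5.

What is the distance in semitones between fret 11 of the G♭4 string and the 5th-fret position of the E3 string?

20 semitones

G♭4 at fret 11 → F5 (MIDI 77); E3 at fret 5 → A3 (MIDI 57).
77 − 57 = 20, so the two pitches are 20 semitones apart, with F5 the higher.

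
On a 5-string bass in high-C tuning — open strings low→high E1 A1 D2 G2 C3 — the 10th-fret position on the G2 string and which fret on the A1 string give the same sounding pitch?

20

Fret 10 on G2 is MIDI 43 + 10 = 53 (F3). On the A1 string (open MIDI 33), that pitch is 53 − 33 = fret 20.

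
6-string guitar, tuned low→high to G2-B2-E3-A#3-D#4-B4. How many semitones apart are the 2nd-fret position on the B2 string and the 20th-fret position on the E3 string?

B2 at fret 2 → C#3 (MIDI 49); E3 at fret 20 → C5 (MIDI 72).
49 − 72 = -23, so the two pitches are 23 semitones apart, with C5 the higher.

23 semitones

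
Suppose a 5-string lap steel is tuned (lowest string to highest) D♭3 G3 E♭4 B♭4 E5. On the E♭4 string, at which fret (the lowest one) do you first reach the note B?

From E♭4, count semitones up the chromatic scale until reaching B: Eb–E–F–Gb–G–Ab–A–Bb–B — 8 steps.

8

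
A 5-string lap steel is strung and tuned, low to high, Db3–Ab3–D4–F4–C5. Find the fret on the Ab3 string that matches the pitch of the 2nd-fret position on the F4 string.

11

Fret 2 on F4 is MIDI 65 + 2 = 67 (G4). On the Ab3 string (open MIDI 56), that pitch is 67 − 56 = fret 11.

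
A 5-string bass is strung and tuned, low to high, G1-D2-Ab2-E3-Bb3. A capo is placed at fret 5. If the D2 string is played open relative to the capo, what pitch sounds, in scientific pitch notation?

The capo raises the open D2 by 5 semitones to G2; fretting 0 more gives D2 + 5 + 0 = D2 + 5 semitones = G2.

G2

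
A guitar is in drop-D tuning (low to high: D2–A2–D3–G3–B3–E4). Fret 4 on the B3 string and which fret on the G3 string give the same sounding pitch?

Fret 4 on B3 is MIDI 59 + 4 = 63 (D#4). On the G3 string (open MIDI 55), that pitch is 63 − 55 = fret 8.

8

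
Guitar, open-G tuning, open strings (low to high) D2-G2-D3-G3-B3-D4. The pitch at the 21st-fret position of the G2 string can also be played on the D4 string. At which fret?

2

G2 at fret 21 is G2 + 21 semitones = E4.
The open D4 string is 19 semitones above the open G2, so the same pitch on the D4 string lies at fret 21 − 19 = 2.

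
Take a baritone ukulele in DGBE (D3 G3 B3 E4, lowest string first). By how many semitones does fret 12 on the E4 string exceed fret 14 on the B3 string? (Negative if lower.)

3 semitones

E4 at fret 12 → E5 (MIDI 76); B3 at fret 14 → C#5 (MIDI 73).
76 − 73 = 3, so the two pitches are 3 semitones apart.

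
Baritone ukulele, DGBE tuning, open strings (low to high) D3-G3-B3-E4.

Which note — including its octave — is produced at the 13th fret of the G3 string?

G#4

Each fret is one semitone, so G3 + 13 = G#4.
(Equivalently spelled Ab4.)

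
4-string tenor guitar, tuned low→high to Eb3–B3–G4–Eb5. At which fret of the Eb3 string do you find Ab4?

Ab4 is 17 semitones above the open Eb3 (Eb–E–F–Gb–…–Gb–G–Ab), so it sits at fret 17.

17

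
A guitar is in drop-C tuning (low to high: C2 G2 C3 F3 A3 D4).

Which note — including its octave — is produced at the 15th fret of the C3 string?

C3 is MIDI 48. Adding 15 gives 63, which is D♯4.

D♯4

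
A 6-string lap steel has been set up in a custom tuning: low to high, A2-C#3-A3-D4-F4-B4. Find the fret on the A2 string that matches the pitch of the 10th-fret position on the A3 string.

22

A3 at fret 10 is A3 + 10 semitones = G4.
The open A2 string is 12 semitones below the open A3, so the same pitch on the A2 string lies at fret 10 + 12 = 22.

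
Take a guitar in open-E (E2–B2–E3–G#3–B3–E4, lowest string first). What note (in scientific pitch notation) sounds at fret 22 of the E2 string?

E2 is MIDI 40. Adding 22 gives 62, which is D4.

D4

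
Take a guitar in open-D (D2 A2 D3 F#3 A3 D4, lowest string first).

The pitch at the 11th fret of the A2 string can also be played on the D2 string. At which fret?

18

Fret 11 on A2 is MIDI 45 + 11 = 56 (G#3). On the D2 string (open MIDI 38), that pitch is 56 − 38 = fret 18.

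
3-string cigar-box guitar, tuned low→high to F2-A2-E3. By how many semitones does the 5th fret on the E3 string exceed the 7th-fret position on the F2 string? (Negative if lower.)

9 semitones

E3 at fret 5 → A3 (MIDI 57); F2 at fret 7 → C3 (MIDI 48).
57 − 48 = 9, so the two pitches are 9 semitones apart.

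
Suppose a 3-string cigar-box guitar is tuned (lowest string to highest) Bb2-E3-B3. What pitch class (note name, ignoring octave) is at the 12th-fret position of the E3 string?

E

The open E3 string plus 12 semitones: E–F–Gb–G–…–D–Eb–E.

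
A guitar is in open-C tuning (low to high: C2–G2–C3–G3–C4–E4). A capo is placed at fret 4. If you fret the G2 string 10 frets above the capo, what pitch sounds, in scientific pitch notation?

A3

The capo raises the open G2 by 4 semitones to B2; fretting 10 more gives G2 + 4 + 10 = G2 + 14 semitones = A3.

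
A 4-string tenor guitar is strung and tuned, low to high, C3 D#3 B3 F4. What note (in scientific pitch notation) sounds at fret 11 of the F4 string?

The open F4 string plus 11 semitones: F–F#–G–G#–…–D–D#–E.
The walk passes from B into C once, so the octave number goes from 4 to 5.

E5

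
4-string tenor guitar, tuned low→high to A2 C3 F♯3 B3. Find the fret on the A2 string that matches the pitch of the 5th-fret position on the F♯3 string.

Fret 5 on F♯3 is MIDI 54 + 5 = 59 (B3). On the A2 string (open MIDI 45), that pitch is 59 − 45 = fret 14.

14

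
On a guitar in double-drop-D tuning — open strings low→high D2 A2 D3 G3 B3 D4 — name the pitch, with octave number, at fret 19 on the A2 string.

E4

A2 is MIDI 45. Adding 19 gives 64, which is E4.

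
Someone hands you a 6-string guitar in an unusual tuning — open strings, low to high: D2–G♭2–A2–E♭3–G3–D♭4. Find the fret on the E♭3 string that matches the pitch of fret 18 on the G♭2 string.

G♭2 at fret 18 is G♭2 + 18 semitones = C4.
The open E♭3 string is 9 semitones above the open G♭2, so the same pitch on the E♭3 string lies at fret 18 − 9 = 9.

9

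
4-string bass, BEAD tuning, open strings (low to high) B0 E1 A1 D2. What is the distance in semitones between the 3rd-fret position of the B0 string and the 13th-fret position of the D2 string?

25 semitones

B0 at fret 3 → D1 (MIDI 26); D2 at fret 13 → D#3 (MIDI 51).
26 − 51 = -25, so the two pitches are 25 semitones apart, with D#3 the higher.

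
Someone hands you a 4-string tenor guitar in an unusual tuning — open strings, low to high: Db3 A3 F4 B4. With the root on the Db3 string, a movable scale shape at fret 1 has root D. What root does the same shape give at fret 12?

Db

Moving from fret 1 to fret 12 shifts the root by 11 semitones.
D up 11 semitones is Db.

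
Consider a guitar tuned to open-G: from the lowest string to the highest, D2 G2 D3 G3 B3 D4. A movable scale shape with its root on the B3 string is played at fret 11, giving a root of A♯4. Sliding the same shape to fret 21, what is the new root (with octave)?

G♯5

Moving from fret 11 to fret 21 shifts the root by 10 semitones.
A♯4 up 10 semitones is G♯5.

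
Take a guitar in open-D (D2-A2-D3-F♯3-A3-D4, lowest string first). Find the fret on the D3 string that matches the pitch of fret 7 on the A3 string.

14

A3 at fret 7 is A3 + 7 semitones = E4.
The open D3 string is 7 semitones below the open A3, so the same pitch on the D3 string lies at fret 7 + 7 = 14.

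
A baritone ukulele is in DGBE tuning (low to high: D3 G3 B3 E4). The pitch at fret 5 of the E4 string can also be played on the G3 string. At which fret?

E4 at fret 5 is E4 + 5 semitones = A4.
The open G3 string is 9 semitones below the open E4, so the same pitch on the G3 string lies at fret 5 + 9 = 14.

14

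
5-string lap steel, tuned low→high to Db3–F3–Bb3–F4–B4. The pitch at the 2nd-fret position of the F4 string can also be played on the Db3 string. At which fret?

18

F4 at fret 2 is F4 + 2 semitones = G4.
The open Db3 string is 16 semitones below the open F4, so the same pitch on the Db3 string lies at fret 2 + 16 = 18.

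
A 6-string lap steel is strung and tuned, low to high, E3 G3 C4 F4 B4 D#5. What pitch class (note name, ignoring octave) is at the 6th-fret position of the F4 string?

B

F4 is MIDI 65. Adding 6 gives 71; 71 mod 12 = 11, i.e. B.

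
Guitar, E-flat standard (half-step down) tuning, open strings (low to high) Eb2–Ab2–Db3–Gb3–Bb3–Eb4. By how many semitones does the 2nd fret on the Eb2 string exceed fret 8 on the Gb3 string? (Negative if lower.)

Eb2 at fret 2 → F2 (MIDI 41); Gb3 at fret 8 → D4 (MIDI 62).
41 − 62 = -21, so the two pitches are 21 semitones apart.

-21 semitones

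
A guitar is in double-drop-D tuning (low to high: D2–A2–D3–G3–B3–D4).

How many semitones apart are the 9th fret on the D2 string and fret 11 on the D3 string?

D2 at fret 9 → B2 (MIDI 47); D3 at fret 11 → C#4 (MIDI 61).
47 − 61 = -14, so the two pitches are 14 semitones apart, with C#4 the higher.

14 semitones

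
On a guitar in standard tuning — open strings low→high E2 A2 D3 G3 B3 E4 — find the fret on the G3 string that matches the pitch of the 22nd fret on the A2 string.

Fret 22 on A2 is MIDI 45 + 22 = 67 (G4). On the G3 string (open MIDI 55), that pitch is 67 − 55 = fret 12.

12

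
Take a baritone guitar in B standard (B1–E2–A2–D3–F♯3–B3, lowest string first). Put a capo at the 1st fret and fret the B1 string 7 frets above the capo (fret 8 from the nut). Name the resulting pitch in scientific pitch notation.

G2

The capo raises the open B1 by 1 semitone to C2; fretting 7 more gives B1 + 1 + 7 = B1 + 8 semitones = G2.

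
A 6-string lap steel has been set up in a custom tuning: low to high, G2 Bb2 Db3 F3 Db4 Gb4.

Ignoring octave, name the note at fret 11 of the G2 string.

Gb

The open G2 string plus 11 semitones: G–Ab–A–Bb–…–E–F–Gb.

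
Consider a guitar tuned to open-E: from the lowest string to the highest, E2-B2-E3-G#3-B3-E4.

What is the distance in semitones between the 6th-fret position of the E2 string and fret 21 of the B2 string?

22 semitones

E2 at fret 6 → A#2 (MIDI 46); B2 at fret 21 → G#4 (MIDI 68).
46 − 68 = -22, so the two pitches are 22 semitones apart, with G#4 the higher.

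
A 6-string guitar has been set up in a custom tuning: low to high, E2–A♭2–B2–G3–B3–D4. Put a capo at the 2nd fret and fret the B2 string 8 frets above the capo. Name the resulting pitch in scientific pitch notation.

The capo raises the open B2 by 2 semitones to D♭3; fretting 8 more gives B2 + 2 + 8 = B2 + 10 semitones = A3.

A3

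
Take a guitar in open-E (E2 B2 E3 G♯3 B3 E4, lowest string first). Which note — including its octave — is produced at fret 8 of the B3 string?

G4

Each fret is one semitone, so B3 + 8 = G4.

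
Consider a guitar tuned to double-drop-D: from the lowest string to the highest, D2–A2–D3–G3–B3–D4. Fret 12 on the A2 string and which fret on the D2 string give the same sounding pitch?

19

A2 at fret 12 is A2 + 12 semitones = A3.
The open D2 string is 7 semitones below the open A2, so the same pitch on the D2 string lies at fret 12 + 7 = 19.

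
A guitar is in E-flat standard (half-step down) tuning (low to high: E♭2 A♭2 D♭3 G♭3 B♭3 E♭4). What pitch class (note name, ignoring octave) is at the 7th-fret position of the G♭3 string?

G♭3 is MIDI 54. Adding 7 gives 61; 61 mod 12 = 1, i.e. D♭.
(Equivalently spelled C♯.)

D♭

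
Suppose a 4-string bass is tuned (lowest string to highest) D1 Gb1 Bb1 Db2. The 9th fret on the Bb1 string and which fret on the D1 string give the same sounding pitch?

Fret 9 on Bb1 is MIDI 34 + 9 = 43 (G2). On the D1 string (open MIDI 26), that pitch is 43 − 26 = fret 17.

17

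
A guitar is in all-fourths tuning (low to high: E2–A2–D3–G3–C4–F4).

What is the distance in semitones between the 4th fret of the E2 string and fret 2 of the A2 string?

3 semitones

E2 at fret 4 → G#2 (MIDI 44); A2 at fret 2 → B2 (MIDI 47).
44 − 47 = -3, so the two pitches are 3 semitones apart, with B2 the higher.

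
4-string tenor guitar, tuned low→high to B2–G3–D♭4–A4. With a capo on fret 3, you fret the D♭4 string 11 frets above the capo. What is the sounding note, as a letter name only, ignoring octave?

The capo raises the open D♭4 by 3 semitones to E4; fretting 11 more gives D♭4 + 3 + 11 = D♭4 + 14 semitones, landing on E♭.

E♭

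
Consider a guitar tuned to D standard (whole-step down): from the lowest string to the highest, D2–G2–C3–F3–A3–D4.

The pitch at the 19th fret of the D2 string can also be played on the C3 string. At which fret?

Fret 19 on D2 is MIDI 38 + 19 = 57 (A3). On the C3 string (open MIDI 48), that pitch is 57 − 48 = fret 9.

9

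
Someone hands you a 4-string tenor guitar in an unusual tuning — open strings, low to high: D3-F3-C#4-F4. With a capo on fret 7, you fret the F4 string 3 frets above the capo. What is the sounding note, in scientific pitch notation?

The capo raises the open F4 by 7 semitones to C5; fretting 3 more gives F4 + 7 + 3 = F4 + 10 semitones = D#5.
(Also written Eb.)

D#5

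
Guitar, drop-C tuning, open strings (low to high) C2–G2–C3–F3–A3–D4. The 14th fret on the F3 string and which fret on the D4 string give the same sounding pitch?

Fret 14 on F3 is MIDI 53 + 14 = 67 (G4). On the D4 string (open MIDI 62), that pitch is 67 − 62 = fret 5.

5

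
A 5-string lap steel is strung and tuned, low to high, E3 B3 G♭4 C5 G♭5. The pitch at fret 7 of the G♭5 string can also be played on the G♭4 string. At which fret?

19

G♭5 at fret 7 is G♭5 + 7 semitones = D♭6.
The open G♭4 string is 12 semitones below the open G♭5, so the same pitch on the G♭4 string lies at fret 7 + 12 = 19.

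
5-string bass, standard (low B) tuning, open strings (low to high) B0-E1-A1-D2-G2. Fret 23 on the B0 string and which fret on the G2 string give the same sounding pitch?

3

Fret 23 on B0 is MIDI 23 + 23 = 46 (A#2). On the G2 string (open MIDI 43), that pitch is 46 − 43 = fret 3.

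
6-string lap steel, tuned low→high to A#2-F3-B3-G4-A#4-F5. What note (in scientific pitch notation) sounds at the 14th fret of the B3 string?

The open B3 string plus 14 semitones: B–C–C#–D–…–B–C–C#.
The walk passes from B into C 2 times, so the octave number goes from 3 to 5.

C#5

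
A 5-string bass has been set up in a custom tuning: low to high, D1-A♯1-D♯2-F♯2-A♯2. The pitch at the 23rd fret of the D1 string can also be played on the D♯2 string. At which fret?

10

Fret 23 on D1 is MIDI 26 + 23 = 49 (C♯3). On the D♯2 string (open MIDI 39), that pitch is 49 − 39 = fret 10.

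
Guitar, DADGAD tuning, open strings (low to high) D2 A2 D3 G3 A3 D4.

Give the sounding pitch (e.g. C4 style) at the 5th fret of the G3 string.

C4

Each fret is one semitone, so G3 + 5 = C4.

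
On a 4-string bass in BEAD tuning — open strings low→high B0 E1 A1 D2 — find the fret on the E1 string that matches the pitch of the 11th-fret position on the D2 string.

D2 at fret 11 is D2 + 11 semitones = C#3.
The open E1 string is 10 semitones below the open D2, so the same pitch on the E1 string lies at fret 11 + 10 = 21.

21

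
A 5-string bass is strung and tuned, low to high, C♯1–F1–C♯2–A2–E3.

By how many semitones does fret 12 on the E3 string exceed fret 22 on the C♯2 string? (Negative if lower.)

5 semitones

E3 at fret 12 → E4 (MIDI 64); C♯2 at fret 22 → B3 (MIDI 59).
64 − 59 = 5, so the two pitches are 5 semitones apart.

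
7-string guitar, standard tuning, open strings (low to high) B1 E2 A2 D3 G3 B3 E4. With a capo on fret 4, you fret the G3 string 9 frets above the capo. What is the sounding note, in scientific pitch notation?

G#4

The capo raises the open G3 by 4 semitones to B3; fretting 9 more gives G3 + 4 + 9 = G3 + 13 semitones = G#4.
(Also written Ab.)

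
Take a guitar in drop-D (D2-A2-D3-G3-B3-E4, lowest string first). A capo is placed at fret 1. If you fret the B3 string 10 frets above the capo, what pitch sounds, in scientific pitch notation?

A♯4

The capo raises the open B3 by 1 semitone to C4; fretting 10 more gives B3 + 1 + 10 = B3 + 11 semitones = A♯4.
(Also written B♭.)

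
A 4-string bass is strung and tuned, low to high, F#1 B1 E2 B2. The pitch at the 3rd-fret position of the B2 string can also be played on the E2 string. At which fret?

Fret 3 on B2 is MIDI 47 + 3 = 50 (D3). On the E2 string (open MIDI 40), that pitch is 50 − 40 = fret 10.

10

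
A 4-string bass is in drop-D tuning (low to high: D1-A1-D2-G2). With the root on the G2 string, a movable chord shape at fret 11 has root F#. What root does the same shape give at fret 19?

D

Moving from fret 11 to fret 19 shifts the root by 8 semitones.
F# up 8 semitones is D.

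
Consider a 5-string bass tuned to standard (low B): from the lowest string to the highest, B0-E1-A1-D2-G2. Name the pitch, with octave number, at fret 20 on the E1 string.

C3

E1 is MIDI 28. Adding 20 gives 48, which is C3.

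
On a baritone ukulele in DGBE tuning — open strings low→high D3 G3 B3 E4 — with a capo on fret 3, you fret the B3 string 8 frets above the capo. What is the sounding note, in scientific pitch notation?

The capo raises the open B3 by 3 semitones to D4; fretting 8 more gives B3 + 3 + 8 = B3 + 11 semitones = A#4.
(Also written Bb.)

A#4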